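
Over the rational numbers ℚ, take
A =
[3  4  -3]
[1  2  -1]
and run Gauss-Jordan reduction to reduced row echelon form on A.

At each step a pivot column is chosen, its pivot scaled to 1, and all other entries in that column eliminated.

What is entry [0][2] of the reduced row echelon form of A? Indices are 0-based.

M[0][2] = -1

[1] R0 /= 3  ⇒  (1, 4/3, -1)
     R1 -= 1·R0  ⇒  (0, 2/3, 0)
[2] R1 /= 2/3  ⇒  (0, 1, 0)
     R0 -= 4/3·R1  ⇒  (1, 0, -1)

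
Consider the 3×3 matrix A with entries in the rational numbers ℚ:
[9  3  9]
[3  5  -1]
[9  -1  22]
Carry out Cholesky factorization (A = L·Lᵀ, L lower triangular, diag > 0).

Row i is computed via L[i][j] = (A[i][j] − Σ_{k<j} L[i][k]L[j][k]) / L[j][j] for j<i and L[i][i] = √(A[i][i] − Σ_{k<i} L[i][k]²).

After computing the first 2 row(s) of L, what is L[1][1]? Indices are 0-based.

L[1][1] = 2

Step 1: L[0][0] = √(9) = 3.
  L[1][0] = (3) / L[0][0] = 1.
Step 2: L[1][1] = √(4) = 2.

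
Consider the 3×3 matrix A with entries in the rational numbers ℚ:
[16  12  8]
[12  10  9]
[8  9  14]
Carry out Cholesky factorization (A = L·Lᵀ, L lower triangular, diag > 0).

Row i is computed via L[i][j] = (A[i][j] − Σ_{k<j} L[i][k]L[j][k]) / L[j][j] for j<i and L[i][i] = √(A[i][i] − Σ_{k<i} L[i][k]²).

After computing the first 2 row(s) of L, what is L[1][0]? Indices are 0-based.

Step 1: L[0][0] = √(16) = 4.
  L[1][0] = (12) / L[0][0] = 3.
Step 2: L[1][1] = √(1) = 1.

L[1][0] = 3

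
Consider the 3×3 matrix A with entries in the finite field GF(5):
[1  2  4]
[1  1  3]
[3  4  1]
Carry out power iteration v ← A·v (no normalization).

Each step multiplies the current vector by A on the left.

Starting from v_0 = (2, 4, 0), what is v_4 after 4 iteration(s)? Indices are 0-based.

v_0 = (2, 4, 0).
v_1 = A·v_0 = (0, 1, 2).
v_2 = A·v_1 = (0, 2, 1).
v_3 = A·v_2 = (3, 0, 4).
v_4 = A·v_3 = (4, 0, 3).

v_4 = (4, 0, 3)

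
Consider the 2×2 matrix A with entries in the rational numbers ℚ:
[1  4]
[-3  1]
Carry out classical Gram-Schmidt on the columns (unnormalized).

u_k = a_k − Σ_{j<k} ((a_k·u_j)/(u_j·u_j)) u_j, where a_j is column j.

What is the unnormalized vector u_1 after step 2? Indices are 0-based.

Step 1: u_0 = a_0 = (1, -3).
Step 2: u_1 = a_1 − (1/10)·u_0 = (39/10, 13/10).

u_1 = (39/10, 13/10)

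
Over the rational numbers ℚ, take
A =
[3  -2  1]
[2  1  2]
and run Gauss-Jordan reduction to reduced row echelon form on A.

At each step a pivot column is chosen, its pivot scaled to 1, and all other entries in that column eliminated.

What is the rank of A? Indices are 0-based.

[1] R0 /= 3  ⇒  (1, -2/3, 1/3)
     R1 -= 2·R0  ⇒  (0, 7/3, 4/3)
[2] R1 /= 7/3  ⇒  (0, 1, 4/7)
     R0 -= -2/3·R1  ⇒  (1, 0, 5/7)

rank = 2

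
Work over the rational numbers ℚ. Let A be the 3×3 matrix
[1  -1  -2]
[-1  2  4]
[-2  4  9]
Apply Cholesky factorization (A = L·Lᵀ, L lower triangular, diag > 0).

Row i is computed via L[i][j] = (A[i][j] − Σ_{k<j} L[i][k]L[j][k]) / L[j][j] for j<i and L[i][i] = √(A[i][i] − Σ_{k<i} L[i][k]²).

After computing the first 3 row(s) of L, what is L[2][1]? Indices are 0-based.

L[2][1] = 2

Step 1: L[0][0] = √(1) = 1.
  L[1][0] = (-1) / L[0][0] = -1.
Step 2: L[1][1] = √(1) = 1.
  L[2][0] = (-2) / L[0][0] = -2.
  L[2][1] = (2) / L[1][1] = 2.
Step 3: L[2][2] = √(1) = 1.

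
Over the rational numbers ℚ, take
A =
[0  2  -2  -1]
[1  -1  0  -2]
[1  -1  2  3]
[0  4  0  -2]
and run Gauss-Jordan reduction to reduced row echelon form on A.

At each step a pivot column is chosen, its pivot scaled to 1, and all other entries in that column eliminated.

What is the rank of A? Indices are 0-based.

rank = 4

[1] R0 <-> R1
[1] R0 /= 1  ⇒  (1, -1, 0, -2)
     R2 -= 1·R0  ⇒  (0, 0, 2, 5)
[2] R1 /= 2  ⇒  (0, 1, -1, -1/2)
     R0 -= -1·R1  ⇒  (1, 0, -1, -5/2)
     R3 -= 4·R1  ⇒  (0, 0, 4, 0)
[3] R2 /= 2  ⇒  (0, 0, 1, 5/2)
     R0 -= -1·R2  ⇒  (1, 0, 0, 0)
     R1 -= -1·R2  ⇒  (0, 1, 0, 2)
     R3 -= 4·R2  ⇒  (0, 0, 0, -10)
[4] R3 /= -10  ⇒  (0, 0, 0, 1)
     R1 -= 2·R3  ⇒  (0, 1, 0, 0)
     R2 -= 5/2·R3  ⇒  (0, 0, 1, 0)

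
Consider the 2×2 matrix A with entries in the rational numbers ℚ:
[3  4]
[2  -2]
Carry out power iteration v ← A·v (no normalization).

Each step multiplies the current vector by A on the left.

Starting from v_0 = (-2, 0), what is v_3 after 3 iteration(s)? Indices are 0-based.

v_0 = (-2, 0).
v_1 = A·v_0 = (-6, -4).
v_2 = A·v_1 = (-34, -4).
v_3 = A·v_2 = (-118, -60).

v_3 = (-118, -60)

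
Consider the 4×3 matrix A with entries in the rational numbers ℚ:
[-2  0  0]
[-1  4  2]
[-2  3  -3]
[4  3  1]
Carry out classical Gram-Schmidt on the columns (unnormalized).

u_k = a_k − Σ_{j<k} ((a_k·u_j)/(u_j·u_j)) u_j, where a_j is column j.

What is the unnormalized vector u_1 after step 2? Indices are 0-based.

Step 1: u_0 = a_0 = (-2, -1, -2, 4).
Step 2: u_1 = a_1 − (2/25)·u_0 = (4/25, 102/25, 79/25, 67/25).

u_1 = (4/25, 102/25, 79/25, 67/25)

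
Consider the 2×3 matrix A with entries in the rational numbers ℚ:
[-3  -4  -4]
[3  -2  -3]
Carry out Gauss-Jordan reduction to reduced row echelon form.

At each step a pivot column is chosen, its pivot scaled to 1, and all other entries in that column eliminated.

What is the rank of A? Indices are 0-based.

rank = 2

[1] R0 /= -3  ⇒  (1, 4/3, 4/3)
     R1 -= 3·R0  ⇒  (0, -6, -7)
[2] R1 /= -6  ⇒  (0, 1, 7/6)
     R0 -= 4/3·R1  ⇒  (1, 0, -2/9)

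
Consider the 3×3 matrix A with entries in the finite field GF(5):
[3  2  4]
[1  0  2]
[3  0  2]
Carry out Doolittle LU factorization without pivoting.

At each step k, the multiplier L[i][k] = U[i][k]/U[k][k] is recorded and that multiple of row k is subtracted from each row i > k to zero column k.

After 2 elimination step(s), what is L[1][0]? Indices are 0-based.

L[1][0] = 2

k=0: U[0][0]=3
  eliminate (1,0): mult=2, new row 1: (0, 1, 4); set L[1][0]=2
  eliminate (2,0): mult=1, new row 2: (0, 3, 3); set L[2][0]=1
k=1: U[1][1]=1
  eliminate (2,1): mult=3, new row 2: (0, 0, 1); set L[2][1]=3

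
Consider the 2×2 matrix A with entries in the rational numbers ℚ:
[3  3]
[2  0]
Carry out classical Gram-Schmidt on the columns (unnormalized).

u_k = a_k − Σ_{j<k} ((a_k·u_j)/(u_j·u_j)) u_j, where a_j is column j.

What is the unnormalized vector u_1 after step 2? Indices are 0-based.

u_1 = (12/13, -18/13)

Step 1: u_0 = a_0 = (3, 2).
Step 2: u_1 = a_1 − (9/13)·u_0 = (12/13, -18/13).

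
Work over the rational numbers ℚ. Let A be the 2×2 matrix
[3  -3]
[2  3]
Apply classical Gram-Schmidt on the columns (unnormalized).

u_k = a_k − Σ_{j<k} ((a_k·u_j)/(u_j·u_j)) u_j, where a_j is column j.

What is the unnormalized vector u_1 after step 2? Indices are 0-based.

Step 1: u_0 = a_0 = (3, 2).
Step 2: u_1 = a_1 − (-3/13)·u_0 = (-30/13, 45/13).

u_1 = (-30/13, 45/13)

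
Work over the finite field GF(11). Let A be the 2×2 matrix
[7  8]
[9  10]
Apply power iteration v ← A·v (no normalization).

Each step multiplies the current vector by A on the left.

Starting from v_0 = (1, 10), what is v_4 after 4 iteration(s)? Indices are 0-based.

v_0 = (1, 10).
v_1 = A·v_0 = (10, 10).
v_2 = A·v_1 = (7, 3).
v_3 = A·v_2 = (7, 5).
v_4 = A·v_3 = (1, 3).

v_4 = (1, 3)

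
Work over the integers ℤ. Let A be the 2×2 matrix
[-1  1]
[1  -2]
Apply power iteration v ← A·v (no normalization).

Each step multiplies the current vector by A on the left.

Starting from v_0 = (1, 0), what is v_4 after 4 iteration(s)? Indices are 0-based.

v_0 = (1, 0).
v_1 = A·v_0 = (-1, 1).
v_2 = A·v_1 = (2, -3).
v_3 = A·v_2 = (-5, 8).
v_4 = A·v_3 = (13, -21).

v_4 = (13, -21)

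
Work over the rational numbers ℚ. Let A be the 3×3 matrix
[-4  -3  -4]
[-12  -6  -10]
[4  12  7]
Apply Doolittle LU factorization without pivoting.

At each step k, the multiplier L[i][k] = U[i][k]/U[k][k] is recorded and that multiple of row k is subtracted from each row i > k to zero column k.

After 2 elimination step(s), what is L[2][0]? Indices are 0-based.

L[2][0] = -1

k=0: U[0][0]=-4
  eliminate (1,0): mult=3, new row 1: (0, 3, 2); set L[1][0]=3
  eliminate (2,0): mult=-1, new row 2: (0, 9, 3); set L[2][0]=-1
k=1: U[1][1]=3
  eliminate (2,1): mult=3, new row 2: (0, 0, -3); set L[2][1]=3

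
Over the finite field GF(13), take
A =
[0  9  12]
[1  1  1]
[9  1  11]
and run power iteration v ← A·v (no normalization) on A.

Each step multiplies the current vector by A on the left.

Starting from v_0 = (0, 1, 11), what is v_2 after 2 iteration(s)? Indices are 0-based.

v_2 = (12, 2, 10)

v_0 = (0, 1, 11).
v_1 = A·v_0 = (11, 12, 5).
v_2 = A·v_1 = (12, 2, 10).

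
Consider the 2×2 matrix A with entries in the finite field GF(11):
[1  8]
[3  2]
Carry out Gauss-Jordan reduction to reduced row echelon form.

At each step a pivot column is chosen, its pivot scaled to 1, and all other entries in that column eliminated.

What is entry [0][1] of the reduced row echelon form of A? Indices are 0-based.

pivot(0,0)=1: scale R0 → (1, 8)
  clear (1,0): R1 −= (3)R0 → (0, 0)
col 1: no nonzero at/below row 1; advance.

M[0][1] = 8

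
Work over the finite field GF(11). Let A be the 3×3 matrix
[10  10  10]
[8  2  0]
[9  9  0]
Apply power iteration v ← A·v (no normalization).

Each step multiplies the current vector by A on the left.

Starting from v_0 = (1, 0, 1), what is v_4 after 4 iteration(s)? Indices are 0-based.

v_4 = (8, 9, 10)

v_0 = (1, 0, 1).
v_1 = A·v_0 = (9, 8, 9).
v_2 = A·v_1 = (7, 0, 10).
v_3 = A·v_2 = (5, 1, 8).
v_4 = A·v_3 = (8, 9, 10).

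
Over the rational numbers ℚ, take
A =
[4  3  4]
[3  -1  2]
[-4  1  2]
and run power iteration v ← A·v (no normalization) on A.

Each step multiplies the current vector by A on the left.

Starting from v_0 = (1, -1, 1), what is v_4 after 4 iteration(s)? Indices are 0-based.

v_0 = (1, -1, 1).
v_1 = A·v_0 = (5, 6, -3).
v_2 = A·v_1 = (26, 3, -20).
v_3 = A·v_2 = (33, 35, -141).
v_4 = A·v_3 = (-327, -218, -379).

v_4 = (-327, -218, -379)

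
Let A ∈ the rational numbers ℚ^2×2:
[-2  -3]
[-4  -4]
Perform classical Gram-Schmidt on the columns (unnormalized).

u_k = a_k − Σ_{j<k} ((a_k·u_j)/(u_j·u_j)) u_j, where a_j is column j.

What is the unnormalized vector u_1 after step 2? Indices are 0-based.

Step 1: u_0 = a_0 = (-2, -4).
Step 2: u_1 = a_1 − (11/10)·u_0 = (-4/5, 2/5).

u_1 = (-4/5, 2/5)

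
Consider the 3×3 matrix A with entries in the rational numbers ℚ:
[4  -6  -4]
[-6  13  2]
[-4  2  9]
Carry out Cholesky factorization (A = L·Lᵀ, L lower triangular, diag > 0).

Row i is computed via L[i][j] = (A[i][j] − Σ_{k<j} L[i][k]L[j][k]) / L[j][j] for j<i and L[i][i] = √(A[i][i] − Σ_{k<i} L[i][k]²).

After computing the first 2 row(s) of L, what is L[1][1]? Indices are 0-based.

Step 1: L[0][0] = √(4) = 2.
  L[1][0] = (-6) / L[0][0] = -3.
Step 2: L[1][1] = √(4) = 2.

L[1][1] = 2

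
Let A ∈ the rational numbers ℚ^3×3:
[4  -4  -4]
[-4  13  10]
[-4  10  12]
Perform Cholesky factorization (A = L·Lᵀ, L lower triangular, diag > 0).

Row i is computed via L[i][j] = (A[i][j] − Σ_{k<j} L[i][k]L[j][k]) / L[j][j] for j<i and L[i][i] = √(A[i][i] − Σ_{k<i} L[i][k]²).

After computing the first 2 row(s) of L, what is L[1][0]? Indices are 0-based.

L[1][0] = -2

Step 1: L[0][0] = √(4) = 2.
  L[1][0] = (-4) / L[0][0] = -2.
Step 2: L[1][1] = √(9) = 3.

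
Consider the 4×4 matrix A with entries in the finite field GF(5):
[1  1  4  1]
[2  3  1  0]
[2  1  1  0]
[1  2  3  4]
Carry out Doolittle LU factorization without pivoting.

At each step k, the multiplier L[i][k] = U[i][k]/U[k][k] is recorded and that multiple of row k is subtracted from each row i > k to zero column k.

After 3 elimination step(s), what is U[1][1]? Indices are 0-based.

[col 0] pivot 1
  R1 -= 2*R0 → (0, 1, 3, 3)  (L[1][0] := 2)
  R2 -= 2*R0 → (0, 4, 3, 3)  (L[2][0] := 2)
  R3 -= 1*R0 → (0, 1, 4, 3)  (L[3][0] := 1)
[col 1] pivot 1
  R2 -= 4*R1 → (0, 0, 1, 1)  (L[2][1] := 4)
  R3 -= 1*R1 → (0, 0, 1, 0)  (L[3][1] := 1)
[col 2] pivot 1
  R3 -= 1*R2 → (0, 0, 0, 4)  (L[3][2] := 1)

U[1][1] = 1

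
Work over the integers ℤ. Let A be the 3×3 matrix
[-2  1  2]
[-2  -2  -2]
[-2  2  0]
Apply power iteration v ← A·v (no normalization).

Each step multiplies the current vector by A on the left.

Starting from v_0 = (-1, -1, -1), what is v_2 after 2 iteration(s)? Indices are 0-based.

v_0 = (-1, -1, -1).
v_1 = A·v_0 = (-1, 6, 0).
v_2 = A·v_1 = (8, -10, 14).

v_2 = (8, -10, 14)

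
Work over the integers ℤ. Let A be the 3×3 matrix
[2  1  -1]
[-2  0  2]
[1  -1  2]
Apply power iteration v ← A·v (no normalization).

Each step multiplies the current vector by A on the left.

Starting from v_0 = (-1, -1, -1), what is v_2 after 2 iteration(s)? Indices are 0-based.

v_2 = (-2, 0, -6)

v_0 = (-1, -1, -1).
v_1 = A·v_0 = (-2, 0, -2).
v_2 = A·v_1 = (-2, 0, -6).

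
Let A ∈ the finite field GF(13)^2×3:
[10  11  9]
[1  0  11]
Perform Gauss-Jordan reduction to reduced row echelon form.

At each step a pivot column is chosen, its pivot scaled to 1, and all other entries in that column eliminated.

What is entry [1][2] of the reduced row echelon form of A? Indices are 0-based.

M[1][2] = 5

pivot(0,0)=10: scale R0 → (1, 5, 10)
  clear (1,0): R1 −= (1)R0 → (0, 8, 1)
pivot(1,1)=8: scale R1 → (0, 1, 5)
  clear (0,1): R0 −= (5)R1 → (1, 0, 11)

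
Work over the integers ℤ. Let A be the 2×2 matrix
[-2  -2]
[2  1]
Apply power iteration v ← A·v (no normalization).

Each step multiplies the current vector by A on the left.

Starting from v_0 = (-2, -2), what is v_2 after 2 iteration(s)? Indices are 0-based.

v_2 = (-4, 10)

v_0 = (-2, -2).
v_1 = A·v_0 = (8, -6).
v_2 = A·v_1 = (-4, 10).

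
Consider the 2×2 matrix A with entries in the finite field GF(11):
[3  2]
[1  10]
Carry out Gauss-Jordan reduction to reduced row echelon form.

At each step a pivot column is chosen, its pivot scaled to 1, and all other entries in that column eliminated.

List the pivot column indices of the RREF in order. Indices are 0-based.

step 1: normalize row 0 (÷3) = (1, 8)
  row 1: subtract 1×row0 = (0, 2)
step 2: normalize row 1 (÷2) = (0, 1)
  row 0: subtract 8×row1 = (1, 0)

pivot columns: 0, 1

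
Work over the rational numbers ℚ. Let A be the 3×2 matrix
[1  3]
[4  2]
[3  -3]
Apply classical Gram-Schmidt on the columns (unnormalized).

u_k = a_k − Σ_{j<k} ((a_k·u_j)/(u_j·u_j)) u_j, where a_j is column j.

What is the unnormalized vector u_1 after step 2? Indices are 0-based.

u_1 = (38/13, 22/13, -42/13)

Step 1: u_0 = a_0 = (1, 4, 3).
Step 2: u_1 = a_1 − (1/13)·u_0 = (38/13, 22/13, -42/13).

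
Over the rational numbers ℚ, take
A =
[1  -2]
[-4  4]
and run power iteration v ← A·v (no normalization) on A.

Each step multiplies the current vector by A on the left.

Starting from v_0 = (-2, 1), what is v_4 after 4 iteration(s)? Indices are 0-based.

v_4 = (-892, 2096)

v_0 = (-2, 1).
v_1 = A·v_0 = (-4, 12).
v_2 = A·v_1 = (-28, 64).
v_3 = A·v_2 = (-156, 368).
v_4 = A·v_3 = (-892, 2096).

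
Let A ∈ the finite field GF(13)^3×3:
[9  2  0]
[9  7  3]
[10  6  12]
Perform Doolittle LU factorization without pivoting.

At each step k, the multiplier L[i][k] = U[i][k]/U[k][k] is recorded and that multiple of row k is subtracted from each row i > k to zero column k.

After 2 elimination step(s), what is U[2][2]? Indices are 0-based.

Step 1: pivot at (0,0) is 9.
  row1 ← row1 − (1)·row0  ⇒  L[1][0]=1, U row1=(0, 5, 3)
  row2 ← row2 − (4)·row0  ⇒  L[2][0]=4, U row2=(0, 11, 12)
Step 2: pivot at (1,1) is 5.
  row2 ← row2 − (10)·row1  ⇒  L[2][1]=10, U row2=(0, 0, 8)

U[2][2] = 8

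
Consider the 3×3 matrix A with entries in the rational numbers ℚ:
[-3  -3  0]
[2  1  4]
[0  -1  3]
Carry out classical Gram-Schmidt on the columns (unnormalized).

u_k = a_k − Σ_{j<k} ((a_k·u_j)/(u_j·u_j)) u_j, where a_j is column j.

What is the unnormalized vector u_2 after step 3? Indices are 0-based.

Step 1: u_0 = a_0 = (-3, 2, 0).
Step 2: u_1 = a_1 − (11/13)·u_0 = (-6/13, -9/13, -1).
Step 3: u_2 = a_2 − (8/13)·u_0 − (-75/22)·u_1 = (3/11, 9/22, -9/22).

u_2 = (3/11, 9/22, -9/22)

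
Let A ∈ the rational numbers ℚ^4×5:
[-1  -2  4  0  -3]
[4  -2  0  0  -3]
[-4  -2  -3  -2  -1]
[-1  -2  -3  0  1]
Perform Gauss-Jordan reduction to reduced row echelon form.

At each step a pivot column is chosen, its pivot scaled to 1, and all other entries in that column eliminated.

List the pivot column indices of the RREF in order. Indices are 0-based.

step 1: normalize row 0 (÷-1) = (1, 2, -4, 0, 3)
  row 1: subtract 4×row0 = (0, -10, 16, 0, -15)
  row 2: subtract -4×row0 = (0, 6, -19, -2, 11)
  row 3: subtract -1×row0 = (0, 0, -7, 0, 4)
step 2: normalize row 1 (÷-10) = (0, 1, -8/5, 0, 3/2)
  row 0: subtract 2×row1 = (1, 0, -4/5, 0, 0)
  row 2: subtract 6×row1 = (0, 0, -47/5, -2, 2)
step 3: normalize row 2 (÷-47/5) = (0, 0, 1, 10/47, -10/47)
  row 0: subtract -4/5×row2 = (1, 0, 0, 8/47, -8/47)
  row 1: subtract -8/5×row2 = (0, 1, 0, 16/47, 109/94)
  row 3: subtract -7×row2 = (0, 0, 0, 70/47, 118/47)
step 4: normalize row 3 (÷70/47) = (0, 0, 0, 1, 59/35)
  row 0: subtract 8/47×row3 = (1, 0, 0, 0, -16/35)
  row 1: subtract 16/47×row3 = (0, 1, 0, 0, 41/70)
  row 2: subtract 10/47×row3 = (0, 0, 1, 0, -4/7)

pivot columns: 0, 1, 2, 3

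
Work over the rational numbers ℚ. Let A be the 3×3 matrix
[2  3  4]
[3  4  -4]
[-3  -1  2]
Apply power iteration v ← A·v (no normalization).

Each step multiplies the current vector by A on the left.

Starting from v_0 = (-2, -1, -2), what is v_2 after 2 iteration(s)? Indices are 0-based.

v_0 = (-2, -1, -2).
v_1 = A·v_0 = (-15, -2, 3).
v_2 = A·v_1 = (-24, -65, 53).

v_2 = (-24, -65, 53)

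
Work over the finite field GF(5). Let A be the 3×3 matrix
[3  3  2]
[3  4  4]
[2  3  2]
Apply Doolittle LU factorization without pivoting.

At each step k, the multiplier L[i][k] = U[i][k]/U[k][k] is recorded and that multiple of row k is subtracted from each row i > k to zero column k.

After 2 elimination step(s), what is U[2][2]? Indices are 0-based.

[col 0] pivot 3
  R1 -= 1*R0 → (0, 1, 2)  (L[1][0] := 1)
  R2 -= 4*R0 → (0, 1, 4)  (L[2][0] := 4)
[col 1] pivot 1
  R2 -= 1*R1 → (0, 0, 2)  (L[2][1] := 1)

U[2][2] = 2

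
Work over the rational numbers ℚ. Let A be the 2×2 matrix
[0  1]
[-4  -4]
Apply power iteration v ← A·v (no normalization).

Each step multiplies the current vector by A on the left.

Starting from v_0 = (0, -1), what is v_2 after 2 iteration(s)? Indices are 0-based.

v_2 = (4, -12)

v_0 = (0, -1).
v_1 = A·v_0 = (-1, 4).
v_2 = A·v_1 = (4, -12).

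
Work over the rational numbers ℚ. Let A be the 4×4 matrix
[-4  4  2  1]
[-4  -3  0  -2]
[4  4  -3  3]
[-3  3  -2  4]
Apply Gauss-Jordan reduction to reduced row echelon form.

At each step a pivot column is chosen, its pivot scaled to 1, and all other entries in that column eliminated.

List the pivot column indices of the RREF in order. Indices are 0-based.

pivot columns: 0, 1, 2, 3

step 1: normalize row 0 (÷-4) = (1, -1, -1/2, -1/4)
  row 1: subtract -4×row0 = (0, -7, -2, -3)
  row 2: subtract 4×row0 = (0, 8, -1, 4)
  row 3: subtract -3×row0 = (0, 0, -7/2, 13/4)
step 2: normalize row 1 (÷-7) = (0, 1, 2/7, 3/7)
  row 0: subtract -1×row1 = (1, 0, -3/14, 5/28)
  row 2: subtract 8×row1 = (0, 0, -23/7, 4/7)
step 3: normalize row 2 (÷-23/7) = (0, 0, 1, -4/23)
  row 0: subtract -3/14×row2 = (1, 0, 0, 13/92)
  row 1: subtract 2/7×row2 = (0, 1, 0, 11/23)
  row 3: subtract -7/2×row2 = (0, 0, 0, 243/92)
step 4: normalize row 3 (÷243/92) = (0, 0, 0, 1)
  row 0: subtract 13/92×row3 = (1, 0, 0, 0)
  row 1: subtract 11/23×row3 = (0, 1, 0, 0)
  row 2: subtract -4/23×row3 = (0, 0, 1, 0)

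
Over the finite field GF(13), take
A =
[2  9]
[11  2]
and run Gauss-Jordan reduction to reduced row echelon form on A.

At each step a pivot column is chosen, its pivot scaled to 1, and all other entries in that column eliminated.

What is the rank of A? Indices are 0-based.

[1] R0 /= 2  ⇒  (1, 11)
     R1 -= 11·R0  ⇒  (0, 11)
[2] R1 /= 11  ⇒  (0, 1)
     R0 -= 11·R1  ⇒  (1, 0)

rank = 2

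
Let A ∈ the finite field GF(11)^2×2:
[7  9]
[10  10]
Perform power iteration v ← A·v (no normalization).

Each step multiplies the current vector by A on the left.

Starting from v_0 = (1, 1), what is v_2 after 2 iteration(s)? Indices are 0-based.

v_2 = (6, 8)

v_0 = (1, 1).
v_1 = A·v_0 = (5, 9).
v_2 = A·v_1 = (6, 8).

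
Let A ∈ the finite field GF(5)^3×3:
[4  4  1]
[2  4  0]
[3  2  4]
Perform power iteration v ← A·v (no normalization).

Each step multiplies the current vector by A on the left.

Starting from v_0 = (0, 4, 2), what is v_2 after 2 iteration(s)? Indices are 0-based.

v_2 = (2, 0, 0)

v_0 = (0, 4, 2).
v_1 = A·v_0 = (3, 1, 1).
v_2 = A·v_1 = (2, 0, 0).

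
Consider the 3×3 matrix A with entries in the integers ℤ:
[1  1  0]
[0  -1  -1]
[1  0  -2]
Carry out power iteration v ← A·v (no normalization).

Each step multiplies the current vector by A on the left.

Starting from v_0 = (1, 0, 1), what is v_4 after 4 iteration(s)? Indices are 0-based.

v_0 = (1, 0, 1).
v_1 = A·v_0 = (1, -1, -1).
v_2 = A·v_1 = (0, 2, 3).
v_3 = A·v_2 = (2, -5, -6).
v_4 = A·v_3 = (-3, 11, 14).

v_4 = (-3, 11, 14)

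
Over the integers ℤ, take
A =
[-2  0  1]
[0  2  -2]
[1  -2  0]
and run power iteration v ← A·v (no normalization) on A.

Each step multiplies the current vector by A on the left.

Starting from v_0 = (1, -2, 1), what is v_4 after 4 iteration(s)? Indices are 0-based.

v_0 = (1, -2, 1).
v_1 = A·v_0 = (-1, -6, 5).
v_2 = A·v_1 = (7, -22, 11).
v_3 = A·v_2 = (-3, -66, 51).
v_4 = A·v_3 = (57, -234, 129).

v_4 = (57, -234, 129)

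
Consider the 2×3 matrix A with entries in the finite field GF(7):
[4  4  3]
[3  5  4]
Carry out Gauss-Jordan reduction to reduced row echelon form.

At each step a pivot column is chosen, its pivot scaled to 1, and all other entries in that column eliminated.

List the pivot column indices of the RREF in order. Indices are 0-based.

pivot columns: 0, 1

[1] R0 /= 4  ⇒  (1, 1, 6)
     R1 -= 3·R0  ⇒  (0, 2, 0)
[2] R1 /= 2  ⇒  (0, 1, 0)
     R0 -= 1·R1  ⇒  (1, 0, 6)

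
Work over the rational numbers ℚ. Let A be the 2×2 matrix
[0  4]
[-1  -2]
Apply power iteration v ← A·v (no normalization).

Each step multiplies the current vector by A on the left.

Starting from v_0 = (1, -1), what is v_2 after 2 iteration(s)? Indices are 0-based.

v_2 = (4, 2)

v_0 = (1, -1).
v_1 = A·v_0 = (-4, 1).
v_2 = A·v_1 = (4, 2).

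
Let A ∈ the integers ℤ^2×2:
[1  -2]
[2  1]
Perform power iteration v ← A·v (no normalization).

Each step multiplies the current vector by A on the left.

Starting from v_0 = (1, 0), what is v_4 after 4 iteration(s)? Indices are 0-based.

v_0 = (1, 0).
v_1 = A·v_0 = (1, 2).
v_2 = A·v_1 = (-3, 4).
v_3 = A·v_2 = (-11, -2).
v_4 = A·v_3 = (-7, -24).

v_4 = (-7, -24)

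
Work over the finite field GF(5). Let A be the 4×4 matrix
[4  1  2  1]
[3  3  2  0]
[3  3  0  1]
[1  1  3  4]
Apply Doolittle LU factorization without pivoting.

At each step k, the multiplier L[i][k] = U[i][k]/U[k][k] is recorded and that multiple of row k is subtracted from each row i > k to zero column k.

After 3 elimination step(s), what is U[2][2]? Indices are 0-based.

U[2][2] = 3

[col 0] pivot 4
  R1 -= 2*R0 → (0, 1, 3, 3)  (L[1][0] := 2)
  R2 -= 2*R0 → (0, 1, 1, 4)  (L[2][0] := 2)
  R3 -= 4*R0 → (0, 2, 0, 0)  (L[3][0] := 4)
[col 1] pivot 1
  R2 -= 1*R1 → (0, 0, 3, 1)  (L[2][1] := 1)
  R3 -= 2*R1 → (0, 0, 4, 4)  (L[3][1] := 2)
[col 2] pivot 3
  R3 -= 3*R2 → (0, 0, 0, 1)  (L[3][2] := 3)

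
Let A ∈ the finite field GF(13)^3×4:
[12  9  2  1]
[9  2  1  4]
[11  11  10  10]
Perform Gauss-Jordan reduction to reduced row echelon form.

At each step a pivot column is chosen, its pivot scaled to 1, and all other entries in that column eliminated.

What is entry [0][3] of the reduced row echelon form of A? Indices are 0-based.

M[0][3] = 10

step 1: normalize row 0 (÷12) = (1, 4, 11, 12)
  row 1: subtract 9×row0 = (0, 5, 6, 0)
  row 2: subtract 11×row0 = (0, 6, 6, 8)
step 2: normalize row 1 (÷5) = (0, 1, 9, 0)
  row 0: subtract 4×row1 = (1, 0, 1, 12)
  row 2: subtract 6×row1 = (0, 0, 4, 8)
step 3: normalize row 2 (÷4) = (0, 0, 1, 2)
  row 0: subtract 1×row2 = (1, 0, 0, 10)
  row 1: subtract 9×row2 = (0, 1, 0, 8)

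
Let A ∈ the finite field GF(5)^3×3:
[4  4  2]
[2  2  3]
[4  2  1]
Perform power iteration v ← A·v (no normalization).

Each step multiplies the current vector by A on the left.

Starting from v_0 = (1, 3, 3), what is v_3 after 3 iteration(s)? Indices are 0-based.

v_3 = (1, 3, 2)

v_0 = (1, 3, 3).
v_1 = A·v_0 = (2, 2, 3).
v_2 = A·v_1 = (2, 2, 0).
v_3 = A·v_2 = (1, 3, 2).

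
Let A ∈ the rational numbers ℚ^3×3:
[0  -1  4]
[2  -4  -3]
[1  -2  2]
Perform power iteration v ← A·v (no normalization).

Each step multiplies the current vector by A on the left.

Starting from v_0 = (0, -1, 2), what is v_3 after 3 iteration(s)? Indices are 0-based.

v_0 = (0, -1, 2).
v_1 = A·v_0 = (9, -2, 6).
v_2 = A·v_1 = (26, 8, 25).
v_3 = A·v_2 = (92, -55, 60).

v_3 = (92, -55, 60)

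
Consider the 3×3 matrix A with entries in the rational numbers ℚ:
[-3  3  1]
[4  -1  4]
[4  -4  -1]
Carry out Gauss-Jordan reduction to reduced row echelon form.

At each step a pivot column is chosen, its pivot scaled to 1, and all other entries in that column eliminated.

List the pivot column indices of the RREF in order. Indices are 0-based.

pivot columns: 0, 1, 2

[1] R0 /= -3  ⇒  (1, -1, -1/3)
     R1 -= 4·R0  ⇒  (0, 3, 16/3)
     R2 -= 4·R0  ⇒  (0, 0, 1/3)
[2] R1 /= 3  ⇒  (0, 1, 16/9)
     R0 -= -1·R1  ⇒  (1, 0, 13/9)
[3] R2 /= 1/3  ⇒  (0, 0, 1)
     R0 -= 13/9·R2  ⇒  (1, 0, 0)
     R1 -= 16/9·R2  ⇒  (0, 1, 0)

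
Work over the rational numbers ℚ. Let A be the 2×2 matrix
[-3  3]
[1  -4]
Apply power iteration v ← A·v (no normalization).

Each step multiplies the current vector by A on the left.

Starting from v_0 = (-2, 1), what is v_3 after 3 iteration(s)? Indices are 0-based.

v_0 = (-2, 1).
v_1 = A·v_0 = (9, -6).
v_2 = A·v_1 = (-45, 33).
v_3 = A·v_2 = (234, -177).

v_3 = (234, -177)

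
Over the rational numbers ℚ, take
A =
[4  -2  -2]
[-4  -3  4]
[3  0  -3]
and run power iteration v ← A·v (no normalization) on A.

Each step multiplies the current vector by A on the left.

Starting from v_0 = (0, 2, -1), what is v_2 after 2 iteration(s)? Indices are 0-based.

v_2 = (6, 50, -15)

v_0 = (0, 2, -1).
v_1 = A·v_0 = (-2, -10, 3).
v_2 = A·v_1 = (6, 50, -15).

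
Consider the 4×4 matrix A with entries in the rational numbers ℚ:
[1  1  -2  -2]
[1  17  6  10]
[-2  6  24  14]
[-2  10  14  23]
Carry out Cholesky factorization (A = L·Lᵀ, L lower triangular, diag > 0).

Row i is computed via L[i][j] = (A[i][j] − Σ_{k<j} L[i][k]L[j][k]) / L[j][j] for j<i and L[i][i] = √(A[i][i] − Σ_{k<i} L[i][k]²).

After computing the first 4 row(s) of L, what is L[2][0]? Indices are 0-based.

Step 1: L[0][0] = √(1) = 1.
  L[1][0] = (1) / L[0][0] = 1.
Step 2: L[1][1] = √(16) = 4.
  L[2][0] = (-2) / L[0][0] = -2.
  L[2][1] = (8) / L[1][1] = 2.
Step 3: L[2][2] = √(16) = 4.
  L[3][0] = (-2) / L[0][0] = -2.
  L[3][1] = (12) / L[1][1] = 3.
  L[3][2] = (4) / L[2][2] = 1.
Step 4: L[3][3] = √(9) = 3.

L[2][0] = -2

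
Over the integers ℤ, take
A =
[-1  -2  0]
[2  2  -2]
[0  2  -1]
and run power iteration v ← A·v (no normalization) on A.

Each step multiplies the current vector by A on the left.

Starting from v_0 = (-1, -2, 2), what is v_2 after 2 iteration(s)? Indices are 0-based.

v_2 = (15, 2, -14)

v_0 = (-1, -2, 2).
v_1 = A·v_0 = (5, -10, -6).
v_2 = A·v_1 = (15, 2, -14).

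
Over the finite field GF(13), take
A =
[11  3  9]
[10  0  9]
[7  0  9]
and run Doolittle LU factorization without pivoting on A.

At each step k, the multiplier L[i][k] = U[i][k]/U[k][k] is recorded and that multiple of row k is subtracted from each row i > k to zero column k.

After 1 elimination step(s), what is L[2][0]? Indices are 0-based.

[col 0] pivot 11
  R1 -= 8*R0 → (0, 2, 2)  (L[1][0] := 8)
  R2 -= 3*R0 → (0, 4, 8)  (L[2][0] := 3)

L[2][0] = 3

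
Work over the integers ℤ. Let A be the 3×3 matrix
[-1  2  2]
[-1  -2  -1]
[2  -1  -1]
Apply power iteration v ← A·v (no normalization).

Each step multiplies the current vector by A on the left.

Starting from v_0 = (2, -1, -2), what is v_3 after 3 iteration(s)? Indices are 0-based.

v_3 = (-82, 5, 80)

v_0 = (2, -1, -2).
v_1 = A·v_0 = (-8, 2, 7).
v_2 = A·v_1 = (26, -3, -25).
v_3 = A·v_2 = (-82, 5, 80).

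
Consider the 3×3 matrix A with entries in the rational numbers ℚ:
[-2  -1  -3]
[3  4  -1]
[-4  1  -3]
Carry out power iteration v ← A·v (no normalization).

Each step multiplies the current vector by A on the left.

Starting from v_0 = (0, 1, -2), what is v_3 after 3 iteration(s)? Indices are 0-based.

v_3 = (147, 52, 285)

v_0 = (0, 1, -2).
v_1 = A·v_0 = (5, 6, 7).
v_2 = A·v_1 = (-37, 32, -35).
v_3 = A·v_2 = (147, 52, 285).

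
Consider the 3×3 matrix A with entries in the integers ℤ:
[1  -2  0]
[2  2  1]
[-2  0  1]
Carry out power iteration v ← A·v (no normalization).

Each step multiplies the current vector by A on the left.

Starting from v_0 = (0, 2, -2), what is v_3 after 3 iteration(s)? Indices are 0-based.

v_0 = (0, 2, -2).
v_1 = A·v_0 = (-4, 2, -2).
v_2 = A·v_1 = (-8, -6, 6).
v_3 = A·v_2 = (4, -22, 22).

v_3 = (4, -22, 22)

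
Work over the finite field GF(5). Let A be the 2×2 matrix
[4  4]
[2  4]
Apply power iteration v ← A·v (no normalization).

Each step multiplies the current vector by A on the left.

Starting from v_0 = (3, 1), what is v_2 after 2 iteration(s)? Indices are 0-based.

v_2 = (4, 2)

v_0 = (3, 1).
v_1 = A·v_0 = (1, 0).
v_2 = A·v_1 = (4, 2).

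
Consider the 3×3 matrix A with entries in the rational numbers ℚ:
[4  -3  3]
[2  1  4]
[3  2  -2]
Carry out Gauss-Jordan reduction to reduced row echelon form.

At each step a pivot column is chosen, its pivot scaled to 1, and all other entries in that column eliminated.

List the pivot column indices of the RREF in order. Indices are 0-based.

pivot(0,0)=4: scale R0 → (1, -3/4, 3/4)
  clear (1,0): R1 −= (2)R0 → (0, 5/2, 5/2)
  clear (2,0): R2 −= (3)R0 → (0, 17/4, -17/4)
pivot(1,1)=5/2: scale R1 → (0, 1, 1)
  clear (0,1): R0 −= (-3/4)R1 → (1, 0, 3/2)
  clear (2,1): R2 −= (17/4)R1 → (0, 0, -17/2)
pivot(2,2)=-17/2: scale R2 → (0, 0, 1)
  clear (0,2): R0 −= (3/2)R2 → (1, 0, 0)
  clear (1,2): R1 −= (1)R2 → (0, 1, 0)

pivot columns: 0, 1, 2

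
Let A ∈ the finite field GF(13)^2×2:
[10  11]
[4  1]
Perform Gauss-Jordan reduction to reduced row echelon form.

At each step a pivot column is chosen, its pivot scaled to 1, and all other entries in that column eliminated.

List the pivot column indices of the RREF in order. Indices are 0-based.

[1] R0 /= 10  ⇒  (1, 5)
     R1 -= 4·R0  ⇒  (0, 7)
[2] R1 /= 7  ⇒  (0, 1)
     R0 -= 5·R1  ⇒  (1, 0)

pivot columns: 0, 1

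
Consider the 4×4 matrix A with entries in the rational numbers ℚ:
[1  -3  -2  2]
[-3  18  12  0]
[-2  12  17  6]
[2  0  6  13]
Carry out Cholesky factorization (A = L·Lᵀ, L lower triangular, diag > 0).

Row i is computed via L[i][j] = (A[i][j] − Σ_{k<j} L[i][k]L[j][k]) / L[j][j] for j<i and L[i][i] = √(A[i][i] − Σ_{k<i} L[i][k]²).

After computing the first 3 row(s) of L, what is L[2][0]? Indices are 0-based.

Step 1: L[0][0] = √(1) = 1.
  L[1][0] = (-3) / L[0][0] = -3.
Step 2: L[1][1] = √(9) = 3.
  L[2][0] = (-2) / L[0][0] = -2.
  L[2][1] = (6) / L[1][1] = 2.
Step 3: L[2][2] = √(9) = 3.

L[2][0] = -2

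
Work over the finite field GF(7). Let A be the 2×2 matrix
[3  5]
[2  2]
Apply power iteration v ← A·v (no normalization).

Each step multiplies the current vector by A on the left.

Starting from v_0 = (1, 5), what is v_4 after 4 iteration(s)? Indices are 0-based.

v_0 = (1, 5).
v_1 = A·v_0 = (0, 5).
v_2 = A·v_1 = (4, 3).
v_3 = A·v_2 = (6, 0).
v_4 = A·v_3 = (4, 5).

v_4 = (4, 5)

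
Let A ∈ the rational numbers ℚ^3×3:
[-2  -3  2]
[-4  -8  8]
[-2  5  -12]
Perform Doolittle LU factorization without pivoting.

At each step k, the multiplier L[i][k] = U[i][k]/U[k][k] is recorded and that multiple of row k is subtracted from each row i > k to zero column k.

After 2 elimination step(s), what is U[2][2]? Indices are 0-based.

k=0: U[0][0]=-2
  eliminate (1,0): mult=2, new row 1: (0, -2, 4); set L[1][0]=2
  eliminate (2,0): mult=1, new row 2: (0, 8, -14); set L[2][0]=1
k=1: U[1][1]=-2
  eliminate (2,1): mult=-4, new row 2: (0, 0, 2); set L[2][1]=-4

U[2][2] = 2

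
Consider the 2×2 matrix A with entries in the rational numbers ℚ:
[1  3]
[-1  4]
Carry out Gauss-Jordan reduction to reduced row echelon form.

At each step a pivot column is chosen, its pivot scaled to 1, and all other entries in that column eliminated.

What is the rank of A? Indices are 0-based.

rank = 2

[1] R0 /= 1  ⇒  (1, 3)
     R1 -= -1·R0  ⇒  (0, 7)
[2] R1 /= 7  ⇒  (0, 1)
     R0 -= 3·R1  ⇒  (1, 0)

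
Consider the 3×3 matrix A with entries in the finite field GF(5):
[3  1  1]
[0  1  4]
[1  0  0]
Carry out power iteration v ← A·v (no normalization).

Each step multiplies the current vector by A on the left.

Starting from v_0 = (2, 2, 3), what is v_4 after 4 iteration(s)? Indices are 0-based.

v_4 = (0, 2, 0)

v_0 = (2, 2, 3).
v_1 = A·v_0 = (1, 4, 2).
v_2 = A·v_1 = (4, 2, 1).
v_3 = A·v_2 = (0, 1, 4).
v_4 = A·v_3 = (0, 2, 0).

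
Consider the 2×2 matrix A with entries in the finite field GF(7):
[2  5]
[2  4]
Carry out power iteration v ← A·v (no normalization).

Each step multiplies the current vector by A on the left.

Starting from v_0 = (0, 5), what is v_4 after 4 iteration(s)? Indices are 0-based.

v_4 = (1, 0)

v_0 = (0, 5).
v_1 = A·v_0 = (4, 6).
v_2 = A·v_1 = (3, 4).
v_3 = A·v_2 = (5, 1).
v_4 = A·v_3 = (1, 0).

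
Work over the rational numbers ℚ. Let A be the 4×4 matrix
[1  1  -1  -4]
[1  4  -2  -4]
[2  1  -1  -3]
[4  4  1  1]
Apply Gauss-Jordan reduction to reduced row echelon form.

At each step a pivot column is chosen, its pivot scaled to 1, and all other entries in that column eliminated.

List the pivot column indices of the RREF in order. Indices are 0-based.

[1] R0 /= 1  ⇒  (1, 1, -1, -4)
     R1 -= 1·R0  ⇒  (0, 3, -1, 0)
     R2 -= 2·R0  ⇒  (0, -1, 1, 5)
     R3 -= 4·R0  ⇒  (0, 0, 5, 17)
[2] R1 /= 3  ⇒  (0, 1, -1/3, 0)
     R0 -= 1·R1  ⇒  (1, 0, -2/3, -4)
     R2 -= -1·R1  ⇒  (0, 0, 2/3, 5)
[3] R2 /= 2/3  ⇒  (0, 0, 1, 15/2)
     R0 -= -2/3·R2  ⇒  (1, 0, 0, 1)
     R1 -= -1/3·R2  ⇒  (0, 1, 0, 5/2)
     R3 -= 5·R2  ⇒  (0, 0, 0, -41/2)
[4] R3 /= -41/2  ⇒  (0, 0, 0, 1)
     R0 -= 1·R3  ⇒  (1, 0, 0, 0)
     R1 -= 5/2·R3  ⇒  (0, 1, 0, 0)
     R2 -= 15/2·R3  ⇒  (0, 0, 1, 0)

pivot columns: 0, 1, 2, 3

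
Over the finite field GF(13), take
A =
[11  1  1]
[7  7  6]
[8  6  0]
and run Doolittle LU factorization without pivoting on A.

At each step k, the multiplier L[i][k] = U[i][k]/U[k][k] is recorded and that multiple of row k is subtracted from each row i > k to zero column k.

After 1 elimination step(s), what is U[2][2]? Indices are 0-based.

U[2][2] = 4

[col 0] pivot 11
  R1 -= 3*R0 → (0, 4, 3)  (L[1][0] := 3)
  R2 -= 9*R0 → (0, 10, 4)  (L[2][0] := 9)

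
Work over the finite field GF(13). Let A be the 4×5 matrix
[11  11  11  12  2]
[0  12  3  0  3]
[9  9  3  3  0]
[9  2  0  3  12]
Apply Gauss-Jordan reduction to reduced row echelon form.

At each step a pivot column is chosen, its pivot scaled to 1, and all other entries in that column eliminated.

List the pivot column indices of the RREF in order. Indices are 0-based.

pivot(0,0)=11: scale R0 → (1, 1, 1, 7, 12)
  clear (2,0): R2 −= (9)R0 → (0, 0, 7, 5, 9)
  clear (3,0): R3 −= (9)R0 → (0, 6, 4, 5, 8)
pivot(1,1)=12: scale R1 → (0, 1, 10, 0, 10)
  clear (0,1): R0 −= (1)R1 → (1, 0, 4, 7, 2)
  clear (3,1): R3 −= (6)R1 → (0, 0, 9, 5, 0)
pivot(2,2)=7: scale R2 → (0, 0, 1, 10, 5)
  clear (0,2): R0 −= (4)R2 → (1, 0, 0, 6, 8)
  clear (1,2): R1 −= (10)R2 → (0, 1, 0, 4, 12)
  clear (3,2): R3 −= (9)R2 → (0, 0, 0, 6, 7)
pivot(3,3)=6: scale R3 → (0, 0, 0, 1, 12)
  clear (0,3): R0 −= (6)R3 → (1, 0, 0, 0, 1)
  clear (1,3): R1 −= (4)R3 → (0, 1, 0, 0, 3)
  clear (2,3): R2 −= (10)R3 → (0, 0, 1, 0, 2)

pivot columns: 0, 1, 2, 3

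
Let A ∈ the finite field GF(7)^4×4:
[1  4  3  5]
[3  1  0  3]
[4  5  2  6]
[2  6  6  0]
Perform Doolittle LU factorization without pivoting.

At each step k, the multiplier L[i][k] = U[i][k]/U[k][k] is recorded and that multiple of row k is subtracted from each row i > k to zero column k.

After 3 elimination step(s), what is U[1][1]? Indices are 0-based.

Step 1: pivot at (0,0) is 1.
  row1 ← row1 − (3)·row0  ⇒  L[1][0]=3, U row1=(0, 3, 5, 2)
  row2 ← row2 − (4)·row0  ⇒  L[2][0]=4, U row2=(0, 3, 4, 0)
  row3 ← row3 − (2)·row0  ⇒  L[3][0]=2, U row3=(0, 5, 0, 4)
Step 2: pivot at (1,1) is 3.
  row2 ← row2 − (1)·row1  ⇒  L[2][1]=1, U row2=(0, 0, 6, 5)
  row3 ← row3 − (4)·row1  ⇒  L[3][1]=4, U row3=(0, 0, 1, 3)
Step 3: pivot at (2,2) is 6.
  row3 ← row3 − (6)·row2  ⇒  L[3][2]=6, U row3=(0, 0, 0, 1)

U[1][1] = 3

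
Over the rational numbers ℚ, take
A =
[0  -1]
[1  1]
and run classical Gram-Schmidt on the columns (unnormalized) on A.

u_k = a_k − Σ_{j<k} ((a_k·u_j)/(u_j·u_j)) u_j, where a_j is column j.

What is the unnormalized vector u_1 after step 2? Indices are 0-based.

Step 1: u_0 = a_0 = (0, 1).
Step 2: u_1 = a_1 − (1)·u_0 = (-1, 0).

u_1 = (-1, 0)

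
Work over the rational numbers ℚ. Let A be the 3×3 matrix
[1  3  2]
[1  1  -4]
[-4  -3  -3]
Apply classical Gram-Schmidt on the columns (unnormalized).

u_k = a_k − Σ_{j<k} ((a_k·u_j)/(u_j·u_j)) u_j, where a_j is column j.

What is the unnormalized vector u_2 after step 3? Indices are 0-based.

Step 1: u_0 = a_0 = (1, 1, -4).
Step 2: u_1 = a_1 − (8/9)·u_0 = (19/9, 1/9, 5/9).
Step 3: u_2 = a_2 − (5/9)·u_0 − (19/43)·u_1 = (22/43, -198/43, -44/43).

u_2 = (22/43, -198/43, -44/43)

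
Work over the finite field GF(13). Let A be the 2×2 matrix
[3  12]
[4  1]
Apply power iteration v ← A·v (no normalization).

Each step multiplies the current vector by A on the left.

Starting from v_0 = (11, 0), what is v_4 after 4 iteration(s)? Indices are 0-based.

v_0 = (11, 0).
v_1 = A·v_0 = (7, 5).
v_2 = A·v_1 = (3, 7).
v_3 = A·v_2 = (2, 6).
v_4 = A·v_3 = (0, 1).

v_4 = (0, 1)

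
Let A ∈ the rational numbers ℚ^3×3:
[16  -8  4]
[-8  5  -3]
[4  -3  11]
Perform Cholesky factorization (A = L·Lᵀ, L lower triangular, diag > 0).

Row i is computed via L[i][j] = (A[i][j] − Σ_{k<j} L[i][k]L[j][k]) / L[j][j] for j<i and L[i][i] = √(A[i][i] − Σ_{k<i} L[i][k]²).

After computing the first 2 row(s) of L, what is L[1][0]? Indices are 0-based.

Step 1: L[0][0] = √(16) = 4.
  L[1][0] = (-8) / L[0][0] = -2.
Step 2: L[1][1] = √(1) = 1.

L[1][0] = -2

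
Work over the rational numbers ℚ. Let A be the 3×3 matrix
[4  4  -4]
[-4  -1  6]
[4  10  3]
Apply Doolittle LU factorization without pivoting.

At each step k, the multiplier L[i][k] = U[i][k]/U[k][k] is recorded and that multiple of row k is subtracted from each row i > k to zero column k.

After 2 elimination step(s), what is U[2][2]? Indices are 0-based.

U[2][2] = 3

Step 1: pivot at (0,0) is 4.
  row1 ← row1 − (-1)·row0  ⇒  L[1][0]=-1, U row1=(0, 3, 2)
  row2 ← row2 − (1)·row0  ⇒  L[2][0]=1, U row2=(0, 6, 7)
Step 2: pivot at (1,1) is 3.
  row2 ← row2 − (2)·row1  ⇒  L[2][1]=2, U row2=(0, 0, 3)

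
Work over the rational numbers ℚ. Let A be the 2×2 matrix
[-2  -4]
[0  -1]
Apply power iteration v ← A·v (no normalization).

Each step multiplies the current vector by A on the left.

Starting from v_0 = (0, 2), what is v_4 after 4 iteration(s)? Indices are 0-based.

v_0 = (0, 2).
v_1 = A·v_0 = (-8, -2).
v_2 = A·v_1 = (24, 2).
v_3 = A·v_2 = (-56, -2).
v_4 = A·v_3 = (120, 2).

v_4 = (120, 2)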